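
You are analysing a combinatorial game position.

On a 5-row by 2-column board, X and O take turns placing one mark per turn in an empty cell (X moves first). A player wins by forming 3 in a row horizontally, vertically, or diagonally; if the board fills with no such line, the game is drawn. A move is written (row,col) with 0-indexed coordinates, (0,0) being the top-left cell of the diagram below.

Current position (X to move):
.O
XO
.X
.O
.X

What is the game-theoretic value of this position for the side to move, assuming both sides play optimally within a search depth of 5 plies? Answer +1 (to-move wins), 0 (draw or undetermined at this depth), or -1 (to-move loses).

[.O/XO/.X/.O/.X] X move#1: (0,0):+0/XO/XO/.X/.O/.X, (2,0):+1/.O/XO/XX/.O/.X*, (3,0):+0/.O/XO/.X/XO/.X, (4,0):+0/.O/XO/.X/.O/XX
[.O/XO/XX/.O/.X] O move#2: (0,0):-1/OO/XO/XX/.O/.X*, (3,0):-1/.O/XO/XX/OO/.X, (4,0):-1/.O/XO/XX/.O/OX
[OO/XO/XX/.O/.X] X move#3: (3,0):+1/OO/XO/XX/XO/.X*, (4,0):+0/OO/XO/XX/.O/XX
[OO/XO/XX/XO/.X] end (terminal -1, O#4); searched .O/XO/.X/.O/.X to 5

value(.O/XO/.X/.O/.X, X) = +1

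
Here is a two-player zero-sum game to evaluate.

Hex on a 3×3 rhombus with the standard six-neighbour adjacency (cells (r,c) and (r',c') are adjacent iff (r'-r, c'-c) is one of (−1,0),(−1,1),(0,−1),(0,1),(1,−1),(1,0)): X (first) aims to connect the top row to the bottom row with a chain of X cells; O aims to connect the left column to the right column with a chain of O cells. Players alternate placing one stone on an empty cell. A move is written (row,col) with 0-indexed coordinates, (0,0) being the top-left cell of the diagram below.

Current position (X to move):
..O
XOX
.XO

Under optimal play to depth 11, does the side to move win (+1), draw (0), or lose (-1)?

p1 X@[..O/XOX/.XO]: (0,0)[X.O/XOX/.XO]-1 (0,1)[.XO/XOX/.XO]-1 (2,0)[..O/XOX/XXO]+1*
p2 O@[..O/XOX/XXO]: (0,0)[O.O/XOX/XXO]-1* (0,1)[.OO/XOX/XXO]-1
p3 X@[O.O/XOX/XXO]: (0,1)[OXO/XOX/XXO]+1*
p4 O@[OXO/XOX/XXO] terminal -1; root [..O/XOX/.XO] d11

value(..O/XOX/.XO, X) = +1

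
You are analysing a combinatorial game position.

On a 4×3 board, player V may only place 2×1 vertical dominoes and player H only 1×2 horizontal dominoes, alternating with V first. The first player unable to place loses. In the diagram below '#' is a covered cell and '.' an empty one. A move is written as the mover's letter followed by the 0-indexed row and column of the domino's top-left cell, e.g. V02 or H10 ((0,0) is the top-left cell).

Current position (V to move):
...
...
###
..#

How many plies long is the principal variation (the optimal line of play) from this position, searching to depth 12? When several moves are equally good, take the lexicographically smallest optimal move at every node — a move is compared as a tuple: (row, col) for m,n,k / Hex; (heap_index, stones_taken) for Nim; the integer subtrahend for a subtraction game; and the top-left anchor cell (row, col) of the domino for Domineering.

ply 1, V at .../.../###/..# | V00=-1→#../#../###/..#; V01=+1→.#./.#./###/..#*; V02=-1→..#/..#/###/..#
ply 2, H at .#./.#./###/..# | H30=-1→.#./.#./###/###*
ply 3, V at .#./.#./###/### | V00=+1→##./##./###/###*; V02=+1→.##/.##/###/###
ply 4: ##./##./###/### is terminal -1 (H); from .../.../###/..# depth 12

PV length from [.../.../###/..#]: 3 plies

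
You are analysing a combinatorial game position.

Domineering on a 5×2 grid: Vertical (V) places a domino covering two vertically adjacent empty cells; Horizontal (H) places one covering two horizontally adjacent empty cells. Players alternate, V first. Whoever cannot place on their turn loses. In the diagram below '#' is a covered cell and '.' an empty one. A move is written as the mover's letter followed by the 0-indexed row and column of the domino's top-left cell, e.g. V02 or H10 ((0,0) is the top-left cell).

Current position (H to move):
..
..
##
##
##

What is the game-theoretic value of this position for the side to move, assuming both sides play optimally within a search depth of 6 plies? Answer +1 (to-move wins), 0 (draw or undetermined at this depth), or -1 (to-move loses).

p1 H@[../../##/##/##]: H00[##/../##/##/##]+1* H10[../##/##/##/##]+1
p2 V@[##/../##/##/##] terminal -1; root [../../##/##/##] d6

value(../../##/##/##, H) = +1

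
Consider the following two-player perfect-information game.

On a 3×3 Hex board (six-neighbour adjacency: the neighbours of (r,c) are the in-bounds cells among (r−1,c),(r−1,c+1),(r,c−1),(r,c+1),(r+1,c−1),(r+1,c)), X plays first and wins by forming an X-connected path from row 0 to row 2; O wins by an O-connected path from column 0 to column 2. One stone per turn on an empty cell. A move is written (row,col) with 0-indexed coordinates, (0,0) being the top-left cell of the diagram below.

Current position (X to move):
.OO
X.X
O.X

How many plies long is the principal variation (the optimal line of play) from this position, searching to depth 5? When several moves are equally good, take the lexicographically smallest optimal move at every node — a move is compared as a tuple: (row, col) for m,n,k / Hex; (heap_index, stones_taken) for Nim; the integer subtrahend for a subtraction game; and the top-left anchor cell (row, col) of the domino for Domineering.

PV length from [.OO/X.X/O.X]: 2 plies

ply 1, X at .OO/X.X/O.X | (0,0)=-1→XOO/X.X/O.X*; (1,1)=-1→.OO/XXX/O.X; (2,1)=-1→.OO/X.X/OXX
ply 2, O at XOO/X.X/O.X | (1,1)=+1→XOO/XOX/O.X*; (2,1)=-1→XOO/X.X/OOX
ply 3: XOO/XOX/O.X is terminal -1 (X); from .OO/X.X/O.X depth 5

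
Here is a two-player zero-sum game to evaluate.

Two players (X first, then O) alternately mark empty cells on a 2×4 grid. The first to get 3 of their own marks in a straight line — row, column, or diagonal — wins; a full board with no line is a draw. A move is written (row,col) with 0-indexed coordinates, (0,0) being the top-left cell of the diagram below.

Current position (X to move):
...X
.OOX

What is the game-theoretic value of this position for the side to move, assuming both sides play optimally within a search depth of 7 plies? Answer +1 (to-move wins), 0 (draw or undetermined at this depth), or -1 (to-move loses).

value(...X/.OOX, X) = 0

ply 1, X at ...X/.OOX | (0,0)=-1→X..X/.OOX; (0,1)=-1→.X.X/.OOX; (0,2)=-1→..XX/.OOX; (1,0)=+0→...X/XOOX*
ply 2, O at ...X/XOOX | (0,0)=+0→O..X/XOOX*; (0,1)=+0→.O.X/XOOX; (0,2)=+0→..OX/XOOX
ply 3, X at O..X/XOOX | (0,1)=+0→OX.X/XOOX*; (0,2)=+0→O.XX/XOOX
ply 4, O at OX.X/XOOX | (0,2)=+0→OXOX/XOOX*
ply 5: OXOX/XOOX is terminal +0 (X); from ...X/.OOX depth 7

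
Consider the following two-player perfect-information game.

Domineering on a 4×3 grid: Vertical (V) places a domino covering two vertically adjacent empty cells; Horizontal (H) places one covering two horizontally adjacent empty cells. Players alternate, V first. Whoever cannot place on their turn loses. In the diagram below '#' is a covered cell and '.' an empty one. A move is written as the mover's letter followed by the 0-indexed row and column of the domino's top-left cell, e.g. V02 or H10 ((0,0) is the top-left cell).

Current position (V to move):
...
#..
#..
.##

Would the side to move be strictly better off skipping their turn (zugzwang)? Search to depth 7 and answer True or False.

ply 1, V at .../#../#../.## | V01=+1→.#./##./#../.##*; V02=+1→..#/#.#/#../.##; V11=+1→.../##./##./.##; V12=+1→.../#.#/#.#/.##
ply 2, H at .#./##./#../.## | H21=-1→.#./##./###/.##*
ply 3, V at .#./##./###/.## | V02=+1→.##/###/###/.##*
ply 4: .##/###/###/.## is terminal -1 (H); from .../#../#../.## depth 7
suppose V passes — search the same position with H to move:
pass> ply 1, H at .../#../#../.## | H00=-1→##./#../#../.##; H01=-1→.##/#../#../.##; H11=+1→.../###/#../.##*; H21=-1→.../#../###/.##
pass> ply 2: .../###/#../.## is terminal -1 (V); from .../#../#../.## depth 7
for V: play +1, pass -1

zugzwang(.../#../#../.##, V) = False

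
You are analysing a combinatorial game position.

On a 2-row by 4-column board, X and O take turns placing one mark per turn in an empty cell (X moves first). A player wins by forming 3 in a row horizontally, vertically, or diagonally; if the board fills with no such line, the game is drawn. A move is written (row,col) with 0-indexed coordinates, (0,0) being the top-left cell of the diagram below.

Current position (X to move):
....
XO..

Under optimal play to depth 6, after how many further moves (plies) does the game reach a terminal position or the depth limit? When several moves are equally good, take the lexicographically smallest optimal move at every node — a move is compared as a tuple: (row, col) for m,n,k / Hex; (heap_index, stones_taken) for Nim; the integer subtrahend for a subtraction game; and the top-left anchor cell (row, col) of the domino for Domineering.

PV length from [..../XO..]: 6 plies

[..../XO..] X move#1: (0,0):+0/X.../XO..*, (0,1):+0/.X../XO.., (0,2):+0/..X./XO.., (0,3):+0/...X/XO.., (1,2):+0/..../XOX., (1,3):+0/..../XO.X
[X.../XO..] O move#2: (0,1):+0/XO../XO..*, (0,2):+0/X.O./XO.., (0,3):+0/X..O/XO.., (1,2):+0/X.../XOO., (1,3):+0/X.../XO.O
[XO../XO..] X move#3: (0,2):+0/XOX./XO..*, (0,3):+0/XO.X/XO.., (1,2):+0/XO../XOX., (1,3):+0/XO../XO.X
[XOX./XO..] O move#4: (0,3):+0/XOXO/XO..*, (1,2):+0/XOX./XOO., (1,3):+0/XOX./XO.O
[XOXO/XO..] X move#5: (1,2):+0/XOXO/XOX.*, (1,3):+0/XOXO/XO.X
[XOXO/XOX.] O move#6: (1,3):+0/XOXO/XOXO*
[XOXO/XOXO] end (terminal +0, X#7); searched ..../XO.. to 6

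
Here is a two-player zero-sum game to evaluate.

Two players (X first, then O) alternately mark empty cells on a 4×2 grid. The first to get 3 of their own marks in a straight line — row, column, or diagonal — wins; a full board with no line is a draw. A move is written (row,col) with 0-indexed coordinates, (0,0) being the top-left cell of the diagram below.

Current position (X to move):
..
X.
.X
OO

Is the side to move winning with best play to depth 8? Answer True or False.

ply 1, X at ../X./.X/OO | (0,0)=+0→X./X./.X/OO*; (0,1)=+0→.X/X./.X/OO; (1,1)=+0→../XX/.X/OO; (2,0)=+0→../X./XX/OO
ply 2, O at X./X./.X/OO | (0,1)=-1→XO/X./.X/OO; (1,1)=-1→X./XO/.X/OO; (2,0)=+0→X./X./OX/OO*
ply 3, X at X./X./OX/OO | (0,1)=+0→XX/X./OX/OO*; (1,1)=+0→X./XX/OX/OO
ply 4, O at XX/X./OX/OO | (1,1)=+0→XX/XO/OX/OO*
ply 5: XX/XO/OX/OO is terminal +0 (X); from ../X./.X/OO depth 8

X winning at [../X./.X/OO]: False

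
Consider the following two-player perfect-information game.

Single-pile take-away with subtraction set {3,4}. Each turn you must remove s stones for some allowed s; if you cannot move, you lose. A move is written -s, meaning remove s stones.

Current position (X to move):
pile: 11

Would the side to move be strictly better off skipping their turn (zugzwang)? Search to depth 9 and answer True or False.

zugzwang(11, X) = False

p1 X@[11]: -3[8]+1* -4[7]+1
p2 O@[8]: -3[5]-1* -4[4]-1
p3 X@[5]: -3[2]+1* -4[1]+1
p4 O@[2] terminal -1; root [11] d9
if X skipped the turn, O would face:
~ p1 O@[11]: -3[8]+1* -4[7]+1
~ p2 X@[8]: -3[5]-1* -4[4]-1
~ p3 O@[5]: -3[2]+1* -4[1]+1
~ p4 X@[2] terminal -1; root [11] d9
compare (X): move=+1 vs pass=-1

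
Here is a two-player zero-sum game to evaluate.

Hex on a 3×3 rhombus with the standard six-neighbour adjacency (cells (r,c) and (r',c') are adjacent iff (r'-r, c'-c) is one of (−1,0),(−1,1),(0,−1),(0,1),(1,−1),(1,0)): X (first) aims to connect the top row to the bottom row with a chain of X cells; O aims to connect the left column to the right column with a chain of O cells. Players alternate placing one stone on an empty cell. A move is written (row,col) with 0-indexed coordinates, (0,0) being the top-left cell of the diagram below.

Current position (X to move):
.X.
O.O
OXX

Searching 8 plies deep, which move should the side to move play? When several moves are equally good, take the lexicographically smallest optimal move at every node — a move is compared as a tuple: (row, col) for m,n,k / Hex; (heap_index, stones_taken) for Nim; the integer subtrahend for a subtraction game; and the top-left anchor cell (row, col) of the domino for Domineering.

ply 1, X at .X./O.O/OXX | (0,0)=-1→XX./O.O/OXX; (0,2)=-1→.XX/O.O/OXX; (1,1)=+1→.X./OXO/OXX*
ply 2: .X./OXO/OXX is terminal -1 (O); from .X./O.O/OXX depth 8

X's best at [.X./O.O/OXX]: (1,1)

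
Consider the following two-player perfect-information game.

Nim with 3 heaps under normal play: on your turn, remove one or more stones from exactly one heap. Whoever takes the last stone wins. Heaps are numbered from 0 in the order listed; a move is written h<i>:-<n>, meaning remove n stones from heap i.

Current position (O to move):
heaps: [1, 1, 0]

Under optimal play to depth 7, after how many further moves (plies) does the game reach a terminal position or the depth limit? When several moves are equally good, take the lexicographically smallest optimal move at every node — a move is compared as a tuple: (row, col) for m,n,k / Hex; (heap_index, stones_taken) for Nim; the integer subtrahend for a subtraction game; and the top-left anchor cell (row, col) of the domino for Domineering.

PV length from [(1,1,0)]: 2 plies

ply 1, O at (1,1,0) | h0:-1=-1→(0,1,0)*; h1:-1=-1→(1,0,0)
ply 2, X at (0,1,0) | h1:-1=+1→(0,0,0)*
ply 3: (0,0,0) is terminal -1 (O); from (1,1,0) depth 7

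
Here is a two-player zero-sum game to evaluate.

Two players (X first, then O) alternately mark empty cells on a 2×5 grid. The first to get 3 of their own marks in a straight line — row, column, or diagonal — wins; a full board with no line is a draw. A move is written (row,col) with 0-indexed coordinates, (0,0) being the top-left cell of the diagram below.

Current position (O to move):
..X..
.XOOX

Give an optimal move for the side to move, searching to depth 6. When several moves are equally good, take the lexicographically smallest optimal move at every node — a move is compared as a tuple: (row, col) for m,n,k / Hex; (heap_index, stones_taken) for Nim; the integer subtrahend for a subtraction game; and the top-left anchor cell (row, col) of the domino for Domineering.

O's best at [..X../.XOOX]: (0,1)

ply 1, O at ..X../.XOOX | (0,0)=-1→O.X../.XOOX; (0,1)=+0→.OX../.XOOX*; (0,3)=+0→..XO./.XOOX; (0,4)=-1→..X.O/.XOOX; (1,0)=-1→..X../OXOOX
ply 2, X at .OX../.XOOX | (0,0)=+0→XOX../.XOOX*; (0,3)=+0→.OXX./.XOOX; (0,4)=+0→.OX.X/.XOOX; (1,0)=+0→.OX../XXOOX
ply 3, O at XOX../.XOOX | (0,3)=+0→XOXO./.XOOX*; (0,4)=+0→XOX.O/.XOOX; (1,0)=+0→XOX../OXOOX
ply 4, X at XOXO./.XOOX | (0,4)=+0→XOXOX/.XOOX*; (1,0)=+0→XOXO./XXOOX
ply 5, O at XOXOX/.XOOX | (1,0)=+0→XOXOX/OXOOX*
ply 6: XOXOX/OXOOX is terminal +0 (X); from ..X../.XOOX depth 6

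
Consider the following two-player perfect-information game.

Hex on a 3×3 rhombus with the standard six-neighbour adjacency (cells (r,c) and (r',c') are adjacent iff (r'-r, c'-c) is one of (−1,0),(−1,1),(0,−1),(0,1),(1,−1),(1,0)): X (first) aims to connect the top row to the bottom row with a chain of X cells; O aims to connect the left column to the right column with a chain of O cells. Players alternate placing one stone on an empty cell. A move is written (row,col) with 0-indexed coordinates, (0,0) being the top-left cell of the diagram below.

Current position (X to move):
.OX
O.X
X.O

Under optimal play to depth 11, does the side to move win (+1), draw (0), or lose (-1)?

ply 1, X at .OX/O.X/X.O | (0,0)=+1→XOX/O.X/X.O*; (1,1)=+1→.OX/OXX/X.O; (2,1)=+1→.OX/O.X/XXO
ply 2, O at XOX/O.X/X.O | (1,1)=-1→XOX/OOX/X.O*; (2,1)=-1→XOX/O.X/XOO
ply 3, X at XOX/OOX/X.O | (2,1)=+1→XOX/OOX/XXO*
ply 4: XOX/OOX/XXO is terminal -1 (O); from .OX/O.X/X.O depth 11

value(.OX/O.X/X.O, X) = +1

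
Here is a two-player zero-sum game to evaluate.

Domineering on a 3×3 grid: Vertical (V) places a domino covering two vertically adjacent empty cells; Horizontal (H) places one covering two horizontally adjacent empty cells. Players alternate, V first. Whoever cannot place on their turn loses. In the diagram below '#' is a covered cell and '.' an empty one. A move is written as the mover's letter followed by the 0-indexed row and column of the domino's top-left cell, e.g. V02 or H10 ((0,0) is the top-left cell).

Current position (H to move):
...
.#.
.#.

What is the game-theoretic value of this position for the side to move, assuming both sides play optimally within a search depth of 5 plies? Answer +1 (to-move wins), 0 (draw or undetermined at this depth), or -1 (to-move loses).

value(.../.#./.#., H) = -1

p1 H@[.../.#./.#.]: H00[##./.#./.#.]-1* H01[.##/.#./.#.]-1
p2 V@[##./.#./.#.]: V02[###/.##/.#.]+1* V10[##./##./##.]+1 V12[##./.##/.##]+1
p3 H@[###/.##/.#.] terminal -1; root [.../.#./.#.] d5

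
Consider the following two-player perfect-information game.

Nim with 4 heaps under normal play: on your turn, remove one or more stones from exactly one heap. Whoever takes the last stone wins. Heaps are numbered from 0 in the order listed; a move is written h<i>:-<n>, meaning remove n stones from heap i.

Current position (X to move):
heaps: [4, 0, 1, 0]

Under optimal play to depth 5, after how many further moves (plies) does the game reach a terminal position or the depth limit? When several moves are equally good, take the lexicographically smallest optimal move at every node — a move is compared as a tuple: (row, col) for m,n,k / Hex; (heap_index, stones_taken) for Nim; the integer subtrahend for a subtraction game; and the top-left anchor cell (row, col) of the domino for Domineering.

PV length from [(4,0,1,0)]: 3 plies

p1 X@[(4,0,1,0)]: h0:-1[(3,0,1,0)]-1 h0:-2[(2,0,1,0)]-1 h0:-3[(1,0,1,0)]+1* h0:-4[(0,0,1,0)]-1 h2:-1[(4,0,0,0)]-1
p2 O@[(1,0,1,0)]: h0:-1[(0,0,1,0)]-1* h2:-1[(1,0,0,0)]-1
p3 X@[(0,0,1,0)]: h2:-1[(0,0,0,0)]+1*
p4 O@[(0,0,0,0)] terminal -1; root [(4,0,1,0)] d5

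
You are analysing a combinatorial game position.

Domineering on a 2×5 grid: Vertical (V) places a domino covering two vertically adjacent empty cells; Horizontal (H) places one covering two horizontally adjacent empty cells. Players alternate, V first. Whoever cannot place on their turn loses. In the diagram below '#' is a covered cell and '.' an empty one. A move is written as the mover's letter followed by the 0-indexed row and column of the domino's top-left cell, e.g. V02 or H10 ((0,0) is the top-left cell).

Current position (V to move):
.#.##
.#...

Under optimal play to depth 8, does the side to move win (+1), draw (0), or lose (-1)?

value(.#.##/.#..., V) = +1

[.#.##/.#...] V move#1: V00:-1/##.##/##..., V02:+1/.####/.##..*
[.####/.##..] H move#2: H13:-1/.####/.####*
[.####/.####] V move#3: V00:+1/#####/#####*
[#####/#####] end (terminal -1, H#4); searched .#.##/.#... to 8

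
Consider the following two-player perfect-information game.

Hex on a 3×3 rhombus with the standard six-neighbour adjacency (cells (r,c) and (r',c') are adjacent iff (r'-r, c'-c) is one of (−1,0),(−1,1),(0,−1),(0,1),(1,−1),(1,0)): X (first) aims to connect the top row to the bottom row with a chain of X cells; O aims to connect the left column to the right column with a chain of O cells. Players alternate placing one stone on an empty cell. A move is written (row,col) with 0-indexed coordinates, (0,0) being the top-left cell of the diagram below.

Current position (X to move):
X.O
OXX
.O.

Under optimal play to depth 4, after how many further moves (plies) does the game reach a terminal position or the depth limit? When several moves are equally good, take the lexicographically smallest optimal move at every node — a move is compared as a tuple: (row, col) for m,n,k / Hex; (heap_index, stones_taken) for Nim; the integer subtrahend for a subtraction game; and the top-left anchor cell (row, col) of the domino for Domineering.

PV length from [X.O/OXX/.O.]: 3 plies

[X.O/OXX/.O.] X move#1: (0,1):+1/XXO/OXX/.O.*, (2,0):-1/X.O/OXX/XO., (2,2):-1/X.O/OXX/.OX
[XXO/OXX/.O.] O move#2: (2,0):-1/XXO/OXX/OO.*, (2,2):-1/XXO/OXX/.OO
[XXO/OXX/OO.] X move#3: (2,2):+1/XXO/OXX/OOX*
[XXO/OXX/OOX] end (terminal -1, O#4); searched X.O/OXX/.O. to 4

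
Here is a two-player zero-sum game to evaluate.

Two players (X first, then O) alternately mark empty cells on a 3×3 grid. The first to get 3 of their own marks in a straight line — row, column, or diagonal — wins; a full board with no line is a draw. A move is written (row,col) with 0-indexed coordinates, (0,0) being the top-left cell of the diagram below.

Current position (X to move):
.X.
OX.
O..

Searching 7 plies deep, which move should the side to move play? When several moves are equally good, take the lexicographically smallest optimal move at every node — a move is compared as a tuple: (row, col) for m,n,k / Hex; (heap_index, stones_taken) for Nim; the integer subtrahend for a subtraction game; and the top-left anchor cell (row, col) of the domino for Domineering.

p1 X@[.X./OX./O..]: (0,0)[XX./OX./O..]+1* (0,2)[.XX/OX./O..]-1 (1,2)[.X./OXX/O..]-1 (2,1)[.X./OX./OX.]+1 (2,2)[.X./OX./O.X]-1
p2 O@[XX./OX./O..]: (0,2)[XXO/OX./O..]-1* (1,2)[XX./OXO/O..]-1 (2,1)[XX./OX./OO.]-1 (2,2)[XX./OX./O.O]-1
p3 X@[XXO/OX./O..]: (1,2)[XXO/OXX/O..]+1* (2,1)[XXO/OX./OX.]+1 (2,2)[XXO/OX./O.X]+1
p4 O@[XXO/OXX/O..]: (2,1)[XXO/OXX/OO.]-1* (2,2)[XXO/OXX/O.O]-1
p5 X@[XXO/OXX/OO.]: (2,2)[XXO/OXX/OOX]+1*
p6 O@[XXO/OXX/OOX] terminal -1; root [.X./OX./O..] d7

X's best at [.X./OX./O..]: (0,0)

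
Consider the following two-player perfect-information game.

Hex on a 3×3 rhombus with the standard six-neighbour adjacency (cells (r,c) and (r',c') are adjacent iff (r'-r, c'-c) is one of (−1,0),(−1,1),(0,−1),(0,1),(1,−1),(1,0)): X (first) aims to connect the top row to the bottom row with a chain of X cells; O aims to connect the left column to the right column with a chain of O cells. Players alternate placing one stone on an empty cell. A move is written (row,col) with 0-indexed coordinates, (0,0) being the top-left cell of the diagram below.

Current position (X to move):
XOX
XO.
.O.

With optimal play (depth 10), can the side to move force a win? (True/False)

X winning at [XOX/XO./.O.]: True

p1 X@[XOX/XO./.O.]: (1,2)[XOX/XOX/.O.]+1* (2,0)[XOX/XO./XO.]+1 (2,2)[XOX/XO./.OX]+1
p2 O@[XOX/XOX/.O.]: (2,0)[XOX/XOX/OO.]-1* (2,2)[XOX/XOX/.OO]-1
p3 X@[XOX/XOX/OO.]: (2,2)[XOX/XOX/OOX]+1*
p4 O@[XOX/XOX/OOX] terminal -1; root [XOX/XO./.O.] d10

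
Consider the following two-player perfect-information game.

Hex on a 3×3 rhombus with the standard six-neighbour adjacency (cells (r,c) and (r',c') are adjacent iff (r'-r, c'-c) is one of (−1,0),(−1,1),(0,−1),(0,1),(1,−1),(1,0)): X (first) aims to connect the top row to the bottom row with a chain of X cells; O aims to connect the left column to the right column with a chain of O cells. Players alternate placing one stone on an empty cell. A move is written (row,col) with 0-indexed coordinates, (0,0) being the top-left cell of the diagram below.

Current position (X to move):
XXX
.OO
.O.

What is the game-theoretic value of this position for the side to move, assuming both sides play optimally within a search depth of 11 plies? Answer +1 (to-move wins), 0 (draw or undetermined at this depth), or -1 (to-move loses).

[XXX/.OO/.O.] X move#1: (1,0):-1/XXX/XOO/.O.*, (2,0):-1/XXX/.OO/XO., (2,2):-1/XXX/.OO/.OX
[XXX/XOO/.O.] O move#2: (2,0):+1/XXX/XOO/OO.*, (2,2):-1/XXX/XOO/.OO
[XXX/XOO/OO.] end (terminal -1, X#3); searched XXX/.OO/.O. to 11

value(XXX/.OO/.O., X) = -1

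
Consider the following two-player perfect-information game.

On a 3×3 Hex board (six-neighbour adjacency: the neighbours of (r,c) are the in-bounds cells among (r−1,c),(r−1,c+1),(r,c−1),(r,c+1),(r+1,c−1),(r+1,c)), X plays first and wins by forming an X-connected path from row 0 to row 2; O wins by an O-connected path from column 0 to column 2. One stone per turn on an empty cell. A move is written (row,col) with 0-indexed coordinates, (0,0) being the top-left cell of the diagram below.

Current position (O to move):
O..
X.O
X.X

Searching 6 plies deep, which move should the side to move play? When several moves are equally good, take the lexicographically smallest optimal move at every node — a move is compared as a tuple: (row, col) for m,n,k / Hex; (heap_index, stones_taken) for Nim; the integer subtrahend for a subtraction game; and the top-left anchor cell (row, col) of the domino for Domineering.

p1 O@[O../X.O/X.X]: (0,1)[OO./X.O/X.X]+1* (0,2)[O.O/X.O/X.X]-1 (1,1)[O../XOO/X.X]-1 (2,1)[O../X.O/XOX]-1
p2 X@[OO./X.O/X.X]: (0,2)[OOX/X.O/X.X]-1* (1,1)[OO./XXO/X.X]-1 (2,1)[OO./X.O/XXX]-1
p3 O@[OOX/X.O/X.X]: (1,1)[OOX/XOO/X.X]+1* (2,1)[OOX/X.O/XOX]-1
p4 X@[OOX/XOO/X.X] terminal -1; root [O../X.O/X.X] d6

O's best at [O../X.O/X.X]: (0,1)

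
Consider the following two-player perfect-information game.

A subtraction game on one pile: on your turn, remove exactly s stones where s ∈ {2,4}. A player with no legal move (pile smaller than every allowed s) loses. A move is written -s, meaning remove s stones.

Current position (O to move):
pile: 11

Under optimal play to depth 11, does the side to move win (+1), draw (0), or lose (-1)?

[11] O move#1: -2:-1/9, -4:+1/7*
[7] X move#2: -2:-1/5*, -4:-1/3
[5] O move#3: -2:-1/3, -4:+1/1*
[1] end (terminal -1, X#4); searched 11 to 11

value(11, O) = +1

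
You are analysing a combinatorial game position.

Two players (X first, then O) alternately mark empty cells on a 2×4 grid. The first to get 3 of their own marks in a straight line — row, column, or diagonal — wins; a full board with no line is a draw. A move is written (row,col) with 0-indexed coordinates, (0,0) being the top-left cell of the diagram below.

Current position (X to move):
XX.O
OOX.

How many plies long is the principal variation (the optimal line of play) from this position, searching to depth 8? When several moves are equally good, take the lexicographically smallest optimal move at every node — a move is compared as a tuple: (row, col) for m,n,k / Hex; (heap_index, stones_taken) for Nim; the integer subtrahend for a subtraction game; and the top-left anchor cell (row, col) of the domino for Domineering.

p1 X@[XX.O/OOX.]: (0,2)[XXXO/OOX.]+1* (1,3)[XX.O/OOXX]+0
p2 O@[XXXO/OOX.] terminal -1; root [XX.O/OOX.] d8

PV length from [XX.O/OOX.]: 1 ply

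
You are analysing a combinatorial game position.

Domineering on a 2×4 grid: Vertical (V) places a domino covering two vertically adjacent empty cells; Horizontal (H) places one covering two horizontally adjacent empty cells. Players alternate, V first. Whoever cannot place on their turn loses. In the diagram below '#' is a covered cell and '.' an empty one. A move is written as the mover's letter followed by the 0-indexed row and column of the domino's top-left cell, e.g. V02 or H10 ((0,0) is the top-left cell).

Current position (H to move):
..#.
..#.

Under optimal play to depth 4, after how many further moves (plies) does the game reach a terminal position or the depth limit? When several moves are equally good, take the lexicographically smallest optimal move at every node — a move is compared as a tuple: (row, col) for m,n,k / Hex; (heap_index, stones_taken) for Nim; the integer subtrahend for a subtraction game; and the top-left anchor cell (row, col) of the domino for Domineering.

PV length from [..#./..#.]: 3 plies

ply 1, H at ..#./..#. | H00=+1→###./..#.*; H10=+1→..#./###.
ply 2, V at ###./..#. | V03=-1→####/..##*
ply 3, H at ####/..## | H10=+1→####/####*
ply 4: ####/#### is terminal -1 (V); from ..#./..#. depth 4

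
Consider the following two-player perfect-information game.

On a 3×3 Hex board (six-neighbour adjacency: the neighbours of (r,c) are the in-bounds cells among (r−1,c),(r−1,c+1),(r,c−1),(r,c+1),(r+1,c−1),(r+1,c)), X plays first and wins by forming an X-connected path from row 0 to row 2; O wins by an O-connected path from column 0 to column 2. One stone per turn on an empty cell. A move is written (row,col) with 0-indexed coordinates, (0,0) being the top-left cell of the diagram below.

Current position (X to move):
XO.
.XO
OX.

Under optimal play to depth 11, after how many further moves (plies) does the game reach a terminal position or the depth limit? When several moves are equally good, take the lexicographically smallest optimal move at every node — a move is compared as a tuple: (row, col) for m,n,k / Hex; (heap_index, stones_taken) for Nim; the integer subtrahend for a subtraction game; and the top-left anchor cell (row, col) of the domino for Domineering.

ply 1, X at XO./.XO/OX. | (0,2)=+1→XOX/.XO/OX.*; (1,0)=+1→XO./XXO/OX.; (2,2)=+1→XO./.XO/OXX
ply 2: XOX/.XO/OX. is terminal -1 (O); from XO./.XO/OX. depth 11

PV length from [XO./.XO/OX.]: 1 ply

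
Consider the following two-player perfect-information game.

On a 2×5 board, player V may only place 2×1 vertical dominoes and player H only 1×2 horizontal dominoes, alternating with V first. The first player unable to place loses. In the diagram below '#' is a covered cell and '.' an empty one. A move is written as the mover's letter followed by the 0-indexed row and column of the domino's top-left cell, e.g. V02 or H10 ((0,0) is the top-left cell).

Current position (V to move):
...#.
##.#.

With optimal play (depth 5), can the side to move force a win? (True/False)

V winning at [...#./##.#.]: True

p1 V@[...#./##.#.]: V02[..##./####.]+1* V04[...##/##.##]-1
p2 H@[..##./####.]: H00[####./####.]-1*
p3 V@[####./####.]: V04[#####/#####]+1*
p4 H@[#####/#####] terminal -1; root [...#./##.#.] d5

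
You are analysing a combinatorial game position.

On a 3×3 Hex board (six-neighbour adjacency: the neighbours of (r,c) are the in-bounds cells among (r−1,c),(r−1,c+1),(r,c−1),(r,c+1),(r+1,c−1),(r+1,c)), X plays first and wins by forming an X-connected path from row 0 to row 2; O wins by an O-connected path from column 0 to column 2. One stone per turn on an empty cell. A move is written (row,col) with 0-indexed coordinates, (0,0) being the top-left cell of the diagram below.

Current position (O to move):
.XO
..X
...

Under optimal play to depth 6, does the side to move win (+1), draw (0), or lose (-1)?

p1 O@[.XO/..X/...]: (0,0)[OXO/..X/...]-1 (1,0)[.XO/O.X/...]-1 (1,1)[.XO/.OX/...]+1* (2,0)[.XO/..X/O..]-1 (2,1)[.XO/..X/.O.]-1 (2,2)[.XO/..X/..O]-1
p2 X@[.XO/.OX/...]: (0,0)[XXO/.OX/...]-1* (1,0)[.XO/XOX/...]-1 (2,0)[.XO/.OX/X..]-1 (2,1)[.XO/.OX/.X.]-1 (2,2)[.XO/.OX/..X]-1
p3 O@[XXO/.OX/...]: (1,0)[XXO/OOX/...]+1* (2,0)[XXO/.OX/O..]+1 (2,1)[XXO/.OX/.O.]+1 (2,2)[XXO/.OX/..O]+1
p4 X@[XXO/OOX/...] terminal -1; root [.XO/..X/...] d6

value(.XO/..X/..., O) = +1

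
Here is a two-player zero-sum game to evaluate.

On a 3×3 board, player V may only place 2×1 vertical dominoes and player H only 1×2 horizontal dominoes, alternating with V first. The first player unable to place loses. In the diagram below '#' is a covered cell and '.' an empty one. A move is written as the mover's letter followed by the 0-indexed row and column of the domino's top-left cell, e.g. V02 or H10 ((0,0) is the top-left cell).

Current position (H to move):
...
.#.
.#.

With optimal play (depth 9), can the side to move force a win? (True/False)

H winning at [.../.#./.#.]: False

p1 H@[.../.#./.#.]: H00[##./.#./.#.]-1* H01[.##/.#./.#.]-1
p2 V@[##./.#./.#.]: V02[###/.##/.#.]+1* V10[##./##./##.]+1 V12[##./.##/.##]+1
p3 H@[###/.##/.#.] terminal -1; root [.../.#./.#.] d9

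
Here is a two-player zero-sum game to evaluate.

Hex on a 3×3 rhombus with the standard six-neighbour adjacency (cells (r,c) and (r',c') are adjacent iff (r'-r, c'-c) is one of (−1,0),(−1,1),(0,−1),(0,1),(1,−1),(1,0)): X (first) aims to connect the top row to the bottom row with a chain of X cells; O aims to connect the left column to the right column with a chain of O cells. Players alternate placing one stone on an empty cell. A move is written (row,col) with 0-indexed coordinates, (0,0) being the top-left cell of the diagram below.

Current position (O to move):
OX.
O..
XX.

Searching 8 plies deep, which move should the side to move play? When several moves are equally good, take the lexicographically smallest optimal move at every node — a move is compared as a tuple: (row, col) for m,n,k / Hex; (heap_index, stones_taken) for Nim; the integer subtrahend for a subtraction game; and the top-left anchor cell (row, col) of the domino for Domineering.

O's best at [OX./O../XX.]: (1,1)

p1 O@[OX./O../XX.]: (0,2)[OXO/O../XX.]-1 (1,1)[OX./OO./XX.]+1* (1,2)[OX./O.O/XX.]-1 (2,2)[OX./O../XXO]-1
p2 X@[OX./OO./XX.]: (0,2)[OXX/OO./XX.]-1* (1,2)[OX./OOX/XX.]-1 (2,2)[OX./OO./XXX]-1
p3 O@[OXX/OO./XX.]: (1,2)[OXX/OOO/XX.]+1* (2,2)[OXX/OO./XXO]-1
p4 X@[OXX/OOO/XX.] terminal -1; root [OX./O../XX.] d8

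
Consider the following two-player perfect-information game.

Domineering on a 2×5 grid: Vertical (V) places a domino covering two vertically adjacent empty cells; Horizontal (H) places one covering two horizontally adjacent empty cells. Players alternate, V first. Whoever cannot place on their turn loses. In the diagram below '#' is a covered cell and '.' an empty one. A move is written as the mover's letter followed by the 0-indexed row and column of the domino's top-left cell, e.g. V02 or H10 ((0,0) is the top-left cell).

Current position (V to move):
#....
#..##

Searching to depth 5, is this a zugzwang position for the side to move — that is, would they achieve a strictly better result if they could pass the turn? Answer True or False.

ply 1, V at #..../#..## | V01=-1→##.../##.##; V02=+1→#.#../#.###*
ply 2, H at #.#../#.### | H03=-1→#.###/#.###*
ply 3, V at #.###/#.### | V01=+1→#####/#####*
ply 4: #####/##### is terminal -1 (H); from #..../#..## depth 5
if V skipped the turn, H would face:
~ ply 1, H at #..../#..## | H01=+1→###../#..##*; H02=-1→#.##./#..##; H03=-1→#..##/#..##; H11=+1→#..../#####
~ ply 2: ###../#..## is terminal -1 (V); from #..../#..## depth 5
compare (V): move=+1 vs pass=-1

zugzwang(#..../#..##, V) = False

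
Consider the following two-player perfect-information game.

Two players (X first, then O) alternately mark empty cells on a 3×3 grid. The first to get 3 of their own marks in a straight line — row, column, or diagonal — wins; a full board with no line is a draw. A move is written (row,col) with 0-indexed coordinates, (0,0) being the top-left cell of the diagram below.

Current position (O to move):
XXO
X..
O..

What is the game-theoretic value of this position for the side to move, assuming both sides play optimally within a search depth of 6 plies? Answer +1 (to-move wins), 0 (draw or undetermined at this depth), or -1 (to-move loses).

value(XXO/X../O.., O) = +1

ply 1, O at XXO/X../O.. | (1,1)=+1→XXO/XO./O..*; (1,2)=+1→XXO/X.O/O..; (2,1)=+1→XXO/X../OO.; (2,2)=+1→XXO/X../O.O
ply 2: XXO/XO./O.. is terminal -1 (X); from XXO/X../O.. depth 6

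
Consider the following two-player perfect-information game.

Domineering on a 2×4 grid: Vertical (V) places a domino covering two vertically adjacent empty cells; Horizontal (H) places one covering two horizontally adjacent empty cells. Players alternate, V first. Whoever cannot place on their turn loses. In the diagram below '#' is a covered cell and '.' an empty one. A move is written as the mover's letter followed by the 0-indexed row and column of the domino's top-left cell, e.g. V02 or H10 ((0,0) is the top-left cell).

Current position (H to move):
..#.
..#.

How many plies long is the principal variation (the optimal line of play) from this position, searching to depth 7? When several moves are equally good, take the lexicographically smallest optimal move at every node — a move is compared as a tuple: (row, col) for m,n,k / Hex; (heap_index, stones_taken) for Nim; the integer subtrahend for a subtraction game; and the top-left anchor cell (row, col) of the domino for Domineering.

p1 H@[..#./..#.]: H00[###./..#.]+1* H10[..#./###.]+1
p2 V@[###./..#.]: V03[####/..##]-1*
p3 H@[####/..##]: H10[####/####]+1*
p4 V@[####/####] terminal -1; root [..#./..#.] d7

PV length from [..#./..#.]: 3 plies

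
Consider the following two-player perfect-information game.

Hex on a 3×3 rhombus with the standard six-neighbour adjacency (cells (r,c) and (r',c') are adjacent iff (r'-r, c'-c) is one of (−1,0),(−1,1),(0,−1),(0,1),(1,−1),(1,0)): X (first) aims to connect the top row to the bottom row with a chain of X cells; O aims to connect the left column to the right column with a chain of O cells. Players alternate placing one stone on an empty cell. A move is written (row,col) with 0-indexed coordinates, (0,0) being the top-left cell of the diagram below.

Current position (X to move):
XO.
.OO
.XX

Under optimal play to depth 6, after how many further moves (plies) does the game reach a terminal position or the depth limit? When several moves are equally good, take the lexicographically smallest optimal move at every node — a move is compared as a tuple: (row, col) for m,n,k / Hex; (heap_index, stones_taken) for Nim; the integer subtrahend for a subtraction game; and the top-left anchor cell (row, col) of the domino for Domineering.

PV length from [XO./.OO/.XX]: 2 plies

p1 X@[XO./.OO/.XX]: (0,2)[XOX/.OO/.XX]-1* (1,0)[XO./XOO/.XX]-1 (2,0)[XO./.OO/XXX]-1
p2 O@[XOX/.OO/.XX]: (1,0)[XOX/OOO/.XX]+1* (2,0)[XOX/.OO/OXX]+1
p3 X@[XOX/OOO/.XX] terminal -1; root [XO./.OO/.XX] d6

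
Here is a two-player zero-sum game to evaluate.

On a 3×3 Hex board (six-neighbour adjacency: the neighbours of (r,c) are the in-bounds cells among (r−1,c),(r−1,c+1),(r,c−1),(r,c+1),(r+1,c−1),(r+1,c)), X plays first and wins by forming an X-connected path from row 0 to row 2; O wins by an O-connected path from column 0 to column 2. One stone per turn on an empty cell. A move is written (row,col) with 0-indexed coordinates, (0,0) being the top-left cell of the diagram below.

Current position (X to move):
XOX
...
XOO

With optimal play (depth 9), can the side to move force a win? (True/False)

X winning at [XOX/.../XOO]: True

[XOX/.../XOO] X move#1: (1,0):+1/XOX/X../XOO*, (1,1):+1/XOX/.X./XOO, (1,2):+1/XOX/..X/XOO
[XOX/X../XOO] end (terminal -1, O#2); searched XOX/.../XOO to 9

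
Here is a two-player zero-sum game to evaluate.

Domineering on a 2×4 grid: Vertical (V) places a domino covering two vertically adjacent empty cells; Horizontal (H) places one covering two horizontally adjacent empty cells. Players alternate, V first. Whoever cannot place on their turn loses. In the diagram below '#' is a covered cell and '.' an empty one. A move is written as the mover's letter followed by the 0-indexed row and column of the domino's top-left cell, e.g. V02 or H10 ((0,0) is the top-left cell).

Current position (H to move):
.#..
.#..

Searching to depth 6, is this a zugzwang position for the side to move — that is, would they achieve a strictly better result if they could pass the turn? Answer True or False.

ply 1, H at .#../.#.. | H02=+1→.###/.#..*; H12=+1→.#../.###
ply 2, V at .###/.#.. | V00=-1→####/##..*
ply 3, H at ####/##.. | H12=+1→####/####*
ply 4: ####/#### is terminal -1 (V); from .#../.#.. depth 6
suppose H passes — search the same position with V to move:
pass> ply 1, V at .#../.#.. | V00=-1→##../##..; V02=+1→.##./.##.*; V03=+1→.#.#/.#.#
pass> ply 2: .##./.##. is terminal -1 (H); from .#../.#.. depth 6
for H: play +1, pass -1

zugzwang(.#../.#.., H) = False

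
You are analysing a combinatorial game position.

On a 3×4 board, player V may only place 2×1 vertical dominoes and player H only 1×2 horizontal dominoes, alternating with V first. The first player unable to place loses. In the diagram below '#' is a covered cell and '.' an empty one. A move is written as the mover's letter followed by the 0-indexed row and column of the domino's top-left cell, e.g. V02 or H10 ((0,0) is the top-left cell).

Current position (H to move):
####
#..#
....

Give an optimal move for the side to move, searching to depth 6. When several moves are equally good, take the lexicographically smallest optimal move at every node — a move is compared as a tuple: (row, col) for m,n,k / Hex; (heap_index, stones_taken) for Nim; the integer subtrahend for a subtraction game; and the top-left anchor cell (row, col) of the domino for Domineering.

[####/#..#/....] H move#1: H11:+1/####/####/....*, H20:-1/####/#..#/##.., H21:+1/####/#..#/.##., H22:-1/####/#..#/..##
[####/####/....] end (terminal -1, V#2); searched ####/#..#/.... to 6

H's best at [####/#..#/....]: H11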